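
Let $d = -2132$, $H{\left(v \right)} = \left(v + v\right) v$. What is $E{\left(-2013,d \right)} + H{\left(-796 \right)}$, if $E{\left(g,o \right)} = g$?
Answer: $1265219$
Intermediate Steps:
$H{\left(v \right)} = 2 v^{2}$ ($H{\left(v \right)} = 2 v v = 2 v^{2}$)
$E{\left(-2013,d \right)} + H{\left(-796 \right)} = -2013 + 2 \left(-796\right)^{2} = -2013 + 2 \cdot 633616 = -2013 + 1267232 = 1265219$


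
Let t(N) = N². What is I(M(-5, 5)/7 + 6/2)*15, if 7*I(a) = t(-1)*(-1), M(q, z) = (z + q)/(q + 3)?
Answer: -15/7 ≈ -2.1429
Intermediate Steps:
M(q, z) = (q + z)/(3 + q)
I(a) = -⅐ (I(a) = ((-1)²*(-1))/7 = (1*(-1))/7 = (⅐)*(-1) = -⅐)
I(M(-5, 5)/7 + 6/2)*15 = -⅐*15 = -15/7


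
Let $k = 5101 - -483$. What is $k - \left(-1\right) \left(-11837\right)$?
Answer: $-6253$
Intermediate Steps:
$k = 5584$ ($k = 5101 + 483 = 5584$)
$k - \left(-1\right) \left(-11837\right) = 5584 - \left(-1\right) \left(-11837\right) = 5584 - 11837 = -6253$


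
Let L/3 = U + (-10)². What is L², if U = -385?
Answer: 731025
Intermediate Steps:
L = -855 (L = 3*(-385 + (-10)²) = 3*(-385 + 100) = 3*(-285) = -855)
L² = (-855)² = 731025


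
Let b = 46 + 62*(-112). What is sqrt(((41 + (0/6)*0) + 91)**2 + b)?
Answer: sqrt(10526) ≈ 102.60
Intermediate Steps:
b = -6898 (b = 46 - 6944 = -6898)
sqrt(((41 + (0/6)*0) + 91)**2 + b) = sqrt(((41 + (0/6)*0) + 91)**2 - 6898) = sqrt(((41 + ((1/6)*0)*0) + 91)**2 - 6898) = sqrt(((41 + 0*0) + 91)**2 - 6898) = sqrt(((41 + 0) + 91)**2 - 6898) = sqrt((41 + 91)**2 - 6898) = sqrt(132**2 - 6898) = sqrt(17424 - 6898) = sqrt(10526)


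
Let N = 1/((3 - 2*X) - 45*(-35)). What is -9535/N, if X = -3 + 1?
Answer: -15084370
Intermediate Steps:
X = -2
N = 1/1582 (N = 1/((3 - 2*(-2)) - 45*(-35)) = 1/((3 + 4) + 1575) = 1/(7 + 1575) = 1/1582 ≈ 0.00063211)
-9535/N = -9535/1/1582 = -9535*1582 = -15084370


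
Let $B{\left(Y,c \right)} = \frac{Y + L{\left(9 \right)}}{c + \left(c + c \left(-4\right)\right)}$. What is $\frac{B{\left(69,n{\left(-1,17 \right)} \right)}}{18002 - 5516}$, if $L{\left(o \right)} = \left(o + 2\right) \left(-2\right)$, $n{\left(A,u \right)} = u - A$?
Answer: $- \frac{47}{449496} \approx -0.00010456$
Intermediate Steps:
$L{\left(o \right)} = -4 - 2 o$ ($L{\left(o \right)} = \left(2 + o\right) \left(-2\right) = -4 - 2 o$)
$B{\left(Y,c \right)} = - \frac{-22 + Y}{2 c}$ ($B{\left(Y,c \right)} = \frac{Y - 22}{c + \left(c + c \left(-4\right)\right)} = \frac{Y - 22}{c + \left(c - 4 c\right)} = \frac{Y - 22}{c - 3 c} = \frac{-22 + Y}{\left(-2\right) c} = \left(-22 + Y\right) \left(- \frac{1}{2 c}\right) = - \frac{-22 + Y}{2 c}$)
$\frac{B{\left(69,n{\left(-1,17 \right)} \right)}}{18002 - 5516} = \frac{\frac{1}{2} \frac{1}{17 - -1} \left(22 - 69\right)}{18002 - 5516} = \frac{\frac{1}{2} \frac{1}{17 + 1} \left(22 - 69\right)}{18002 - 5516} = \frac{\frac{1}{2} \cdot \frac{1}{18} \left(-47\right)}{12486} = \frac{1}{2} \cdot \frac{1}{18} \left(-47\right) \frac{1}{12486} = \left(- \frac{47}{36}\right) \frac{1}{12486} = - \frac{47}{449496}$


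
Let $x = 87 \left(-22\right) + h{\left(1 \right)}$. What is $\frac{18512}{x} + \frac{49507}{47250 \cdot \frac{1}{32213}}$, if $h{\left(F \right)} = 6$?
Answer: $\frac{84498459523}{2504250} \approx 33742.0$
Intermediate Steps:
$x = -1908$ ($x = 87 \left(-22\right) + 6 = -1914 + 6 = -1908$)
$\frac{18512}{x} + \frac{49507}{47250 \cdot \frac{1}{32213}} = \frac{18512}{-1908} + \frac{49507}{47250 \cdot \frac{1}{32213}} = 18512 \left(- \frac{1}{1908}\right) + \frac{49507}{47250 \cdot \frac{1}{32213}} = - \frac{4628}{477} + \frac{49507}{\frac{47250}{32213}} = - \frac{4628}{477} + 49507 \cdot \frac{32213}{47250} = - \frac{4628}{477} + \frac{1594768991}{47250} = \frac{84498459523}{2504250}$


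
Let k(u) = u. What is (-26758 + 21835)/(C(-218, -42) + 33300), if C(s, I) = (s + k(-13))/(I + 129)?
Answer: -142767/965623 ≈ -0.14785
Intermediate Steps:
C(s, I) = (-13 + s)/(129 + I) (C(s, I) = (s - 13)/(I + 129) = (-13 + s)/(129 + I))
(-26758 + 21835)/(C(-218, -42) + 33300) = (-26758 + 21835)/((-13 - 218)/(129 - 42) + 33300) = -4923/(-231/87 + 33300) = -4923/((1/87)*(-231) + 33300) = -4923/(-77/29 + 33300) = -4923/965623/29 = -4923*29/965623 = -142767/965623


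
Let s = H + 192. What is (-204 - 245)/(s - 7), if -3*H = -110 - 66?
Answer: -1347/731 ≈ -1.8427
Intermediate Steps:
H = 176/3 (H = -(-110 - 66)/3 = -⅓*(-176) = 176/3 ≈ 58.667)
s = 752/3 (s = 176/3 + 192 = 752/3 ≈ 250.67)
(-204 - 245)/(s - 7) = (-204 - 245)/(752/3 - 7) = -449/731/3 = -449*3/731 = -1347/731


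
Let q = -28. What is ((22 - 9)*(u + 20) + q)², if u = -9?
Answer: 13225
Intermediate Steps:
((22 - 9)*(u + 20) + q)² = ((22 - 9)*(-9 + 20) - 28)² = (13*11 - 28)² = (143 - 28)² = 115² = 13225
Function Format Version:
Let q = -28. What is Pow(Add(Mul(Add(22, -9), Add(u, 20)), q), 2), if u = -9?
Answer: 13225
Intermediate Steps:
Pow(Add(Mul(Add(22, -9), Add(u, 20)), q), 2) = Pow(Add(Mul(Add(22, -9), Add(-9, 20)), -28), 2) = Pow(Add(Mul(13, 11), -28), 2) = Pow(Add(143, -28), 2) = Pow(115, 2) = 13225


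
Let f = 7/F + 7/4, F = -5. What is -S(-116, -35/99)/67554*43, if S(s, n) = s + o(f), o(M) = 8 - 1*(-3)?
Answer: 1505/22518 ≈ 0.066835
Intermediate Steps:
f = 7/20 (f = 7/(-5) + 7/4 = 7*(-1/5) + 7*(1/4) = -7/5 + 7/4 = 7/20 ≈ 0.35000)
o(M) = 11 (o(M) = 8 + 3 = 11)
S(s, n) = 11 + s (S(s, n) = s + 11 = 11 + s)
-S(-116, -35/99)/67554*43 = -(11 - 116)/67554*43 = -(-105*1/67554)*43 = -(-35)*43/22518 = -1*(-1505/22518) = 1505/22518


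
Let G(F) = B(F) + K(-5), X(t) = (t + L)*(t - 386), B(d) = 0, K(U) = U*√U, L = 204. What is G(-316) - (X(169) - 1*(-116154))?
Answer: -35213 - 5*I*√5 ≈ -35213.0 - 11.18*I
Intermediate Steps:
K(U) = U^(3/2)
X(t) = (-386 + t)*(204 + t) (X(t) = (t + 204)*(t - 386) = (204 + t)*(-386 + t) = (-386 + t)*(204 + t))
G(F) = -5*I*√5 (G(F) = 0 + (-5)^(3/2) = 0 - 5*I*√5 = -5*I*√5)
G(-316) - (X(169) - 1*(-116154)) = -5*I*√5 - ((-78744 + 169² - 182*169) - 1*(-116154)) = -5*I*√5 - ((-78744 + 28561 - 30758) + 116154) = -5*I*√5 - (-80941 + 116154) = -5*I*√5 - 1*35213 = -5*I*√5 - 35213 = -35213 - 5*I*√5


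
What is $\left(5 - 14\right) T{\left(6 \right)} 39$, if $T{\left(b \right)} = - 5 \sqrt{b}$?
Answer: $1755 \sqrt{6} \approx 4298.9$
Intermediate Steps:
$\left(5 - 14\right) T{\left(6 \right)} 39 = \left(5 - 14\right) \left(- 5 \sqrt{6}\right) 39 = - 9 \left(- 5 \sqrt{6}\right) 39 = 45 \sqrt{6} \cdot 39 = 1755 \sqrt{6}$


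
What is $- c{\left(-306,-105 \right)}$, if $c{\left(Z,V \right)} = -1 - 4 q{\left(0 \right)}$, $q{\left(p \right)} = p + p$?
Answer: $1$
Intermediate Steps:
$q{\left(p \right)} = 2 p$
$c{\left(Z,V \right)} = -1$ ($c{\left(Z,V \right)} = -1 - 4 \cdot 2 \cdot 0 = -1 - 0 = -1 + 0 = -1$)
$- c{\left(-306,-105 \right)} = \left(-1\right) \left(-1\right) = 1$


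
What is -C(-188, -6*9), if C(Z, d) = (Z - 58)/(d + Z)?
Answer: -123/121 ≈ -1.0165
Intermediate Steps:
C(Z, d) = (-58 + Z)/(Z + d)
-C(-188, -6*9) = -(-58 - 188)/(-188 - 6*9) = -(-246)/(-188 - 54) = -(-246)/(-242) = -(-1)*(-246)/242 = -1*123/121 = -123/121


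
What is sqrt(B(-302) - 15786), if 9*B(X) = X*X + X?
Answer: 2*I*sqrt(12793)/3 ≈ 75.404*I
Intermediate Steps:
B(X) = X/9 + X**2/9 (B(X) = (X*X + X)/9 = (X**2 + X)/9 = (X + X**2)/9 = X/9 + X**2/9)
sqrt(B(-302) - 15786) = sqrt((1/9)*(-302)*(1 - 302) - 15786) = sqrt((1/9)*(-302)*(-301) - 15786) = sqrt(90902/9 - 15786) = sqrt(-51172/9) = 2*I*sqrt(12793)/3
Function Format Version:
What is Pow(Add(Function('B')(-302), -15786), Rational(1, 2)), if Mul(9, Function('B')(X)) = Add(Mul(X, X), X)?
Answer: Mul(Rational(2, 3), I, Pow(12793, Rational(1, 2))) ≈ Mul(75.404, I)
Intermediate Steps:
Function('B')(X) = Add(Mul(Rational(1, 9), X), Mul(Rational(1, 9), Pow(X, 2))) (Function('B')(X) = Mul(Rational(1, 9), Add(Mul(X, X), X)) = Mul(Rational(1, 9), Add(Pow(X, 2), X)) = Mul(Rational(1, 9), Add(X, Pow(X, 2))) = Add(Mul(Rational(1, 9), X), Mul(Rational(1, 9), Pow(X, 2))))
Pow(Add(Function('B')(-302), -15786), Rational(1, 2)) = Pow(Add(Mul(Rational(1, 9), -302, Add(1, -302)), -15786), Rational(1, 2)) = Pow(Add(Mul(Rational(1, 9), -302, -301), -15786), Rational(1, 2)) = Pow(Add(Rational(90902, 9), -15786), Rational(1, 2)) = Pow(Rational(-51172, 9), Rational(1, 2)) = Mul(Rational(2, 3), I, Pow(12793, Rational(1, 2)))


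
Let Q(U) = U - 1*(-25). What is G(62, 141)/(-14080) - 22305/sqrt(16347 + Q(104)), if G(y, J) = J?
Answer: -141/14080 - 7435*sqrt(4119)/2746 ≈ -173.78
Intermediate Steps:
Q(U) = 25 + U (Q(U) = U + 25 = 25 + U)
G(62, 141)/(-14080) - 22305/sqrt(16347 + Q(104)) = 141/(-14080) - 22305/sqrt(16347 + (25 + 104)) = 141*(-1/14080) - 22305/sqrt(16347 + 129) = -141/14080 - 22305*sqrt(4119)/8238 = -141/14080 - 7435*sqrt(4119)/2746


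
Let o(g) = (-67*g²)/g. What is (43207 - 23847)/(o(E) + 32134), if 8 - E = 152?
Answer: 9680/20891 ≈ 0.46336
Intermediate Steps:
E = -144 (E = 8 - 1*152 = 8 - 152 = -144)
o(g) = -67*g
(43207 - 23847)/(o(E) + 32134) = (43207 - 23847)/(-67*(-144) + 32134) = 19360/(9648 + 32134) = 19360/41782 = 19360*(1/41782) = 9680/20891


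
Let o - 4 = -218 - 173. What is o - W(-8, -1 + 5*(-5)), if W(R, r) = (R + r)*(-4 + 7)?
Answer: -285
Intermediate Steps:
W(R, r) = 3*R + 3*r (W(R, r) = (R + r)*3 = 3*R + 3*r)
o = -387 (o = 4 + (-218 - 173) = 4 - 391 = -387)
o - W(-8, -1 + 5*(-5)) = -387 - (3*(-8) + 3*(-1 + 5*(-5))) = -387 - (-24 + 3*(-1 - 25)) = -387 - (-24 + 3*(-26)) = -387 - (-24 - 78) = -387 - 1*(-102) = -387 + 102 = -285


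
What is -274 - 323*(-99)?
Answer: 31703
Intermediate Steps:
-274 - 323*(-99) = -274 + 31977 = 31703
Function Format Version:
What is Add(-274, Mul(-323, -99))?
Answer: 31703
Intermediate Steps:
Add(-274, Mul(-323, -99)) = Add(-274, 31977) = 31703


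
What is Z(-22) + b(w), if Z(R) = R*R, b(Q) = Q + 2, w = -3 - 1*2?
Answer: 481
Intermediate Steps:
w = -5 (w = -3 - 2 = -5)
b(Q) = 2 + Q
Z(R) = R**2
Z(-22) + b(w) = (-22)**2 + (2 - 5) = 484 - 3 = 481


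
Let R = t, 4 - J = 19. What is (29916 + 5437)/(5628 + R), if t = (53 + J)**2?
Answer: 35353/7072 ≈ 4.9990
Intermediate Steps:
J = -15 (J = 4 - 1*19 = 4 - 19 = -15)
t = 1444 (t = (53 - 15)**2 = 38**2 = 1444)
R = 1444
(29916 + 5437)/(5628 + R) = (29916 + 5437)/(5628 + 1444) = 35353/7072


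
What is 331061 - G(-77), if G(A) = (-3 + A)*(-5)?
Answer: 330661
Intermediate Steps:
G(A) = 15 - 5*A
331061 - G(-77) = 331061 - (15 - 5*(-77)) = 331061 - (15 + 385) = 331061 - 1*400 = 331061 - 400 = 330661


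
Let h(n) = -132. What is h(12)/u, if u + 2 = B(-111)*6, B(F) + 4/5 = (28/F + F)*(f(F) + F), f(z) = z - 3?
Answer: -6105/6945998 ≈ -0.00087892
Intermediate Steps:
f(z) = -3 + z
B(F) = -⅘ + (-3 + 2*F)*(F + 28/F) (B(F) = -⅘ + (28/F + F)*((-3 + F) + F) = -⅘ + (F + 28/F)*(-3 + 2*F) = -⅘ + (-3 + 2*F)*(F + 28/F))
u = 27783992/185 (u = -2 + (276/5 - 84/(-111) - 3*(-111) + 2*(-111)²)*6 = -2 + (276/5 - 84*(-1/111) + 333 + 2*12321)*6 = -2 + (276/5 + 28/37 + 333 + 24642)*6 = -2 + (4630727/185)*6 = -2 + 27784362/185 = 27783992/185 ≈ 1.5018e+5)
h(12)/u = -132/27783992/185 = -132*185/27783992 = -6105/6945998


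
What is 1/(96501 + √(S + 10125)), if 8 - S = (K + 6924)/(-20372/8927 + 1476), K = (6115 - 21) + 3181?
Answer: 1269555575880/122513249464072313 - 2*√437972149694155990/122513249464072313 ≈ 1.0352e-5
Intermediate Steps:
K = 9275 (K = 6094 + 3181 = 9275)
S = -39361433/13155880 (S = 8 - (9275 + 6924)/(-20372/8927 + 1476) = 8 - 16199/(-20372*1/8927 + 1476) = 8 - 16199/(-20372/8927 + 1476) = 8 - 16199/13155880/8927 = 8 - 16199*8927/13155880 = 8 - 1*144608473/13155880 = 8 - 144608473/13155880 = -39361433/13155880 ≈ -2.9919)
1/(96501 + √(S + 10125)) = 1/(96501 + √(-39361433/13155880 + 10125)) = 1/(96501 + √(133163923567/13155880)) = 1/(96501 + √437972149694155990/6577940)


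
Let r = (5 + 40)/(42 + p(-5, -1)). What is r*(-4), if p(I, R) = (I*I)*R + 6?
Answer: -180/23 ≈ -7.8261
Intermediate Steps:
p(I, R) = 6 + R*I² (p(I, R) = I²*R + 6 = R*I² + 6 = 6 + R*I²)
r = 45/23 (r = (5 + 40)/(42 + (6 - 1*(-5)²)) = 45/(42 + (6 - 1*25)) = 45/(42 + (6 - 25)) = 45/(42 - 19) = 45/23 ≈ 1.9565)
r*(-4) = (45/23)*(-4) = -180/23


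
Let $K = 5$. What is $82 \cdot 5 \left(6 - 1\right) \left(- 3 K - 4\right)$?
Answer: $-38950$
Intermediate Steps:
$82 \cdot 5 \left(6 - 1\right) \left(- 3 K - 4\right) = 82 \cdot 5 \left(6 - 1\right) \left(\left(-3\right) 5 - 4\right) = 82 \cdot 5 \cdot 5 \left(-15 - 4\right) = 82 \cdot 25 \left(-19\right) = 2050 \left(-19\right) = -38950$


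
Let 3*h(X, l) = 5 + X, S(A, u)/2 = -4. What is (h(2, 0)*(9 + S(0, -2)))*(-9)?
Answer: -21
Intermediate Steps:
S(A, u) = -8 (S(A, u) = 2*(-4) = -8)
h(X, l) = 5/3 + X/3 (h(X, l) = (5 + X)/3 = 5/3 + X/3)
(h(2, 0)*(9 + S(0, -2)))*(-9) = ((5/3 + (1/3)*2)*(9 - 8))*(-9) = ((5/3 + 2/3)*1)*(-9) = ((7/3)*1)*(-9) = (7/3)*(-9) = -21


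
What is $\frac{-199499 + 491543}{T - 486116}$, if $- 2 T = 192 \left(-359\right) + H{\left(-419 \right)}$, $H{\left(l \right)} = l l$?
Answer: $- \frac{584088}{1078865} \approx -0.54139$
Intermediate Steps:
$H{\left(l \right)} = l^{2}$
$T = - \frac{106633}{2}$ ($T = - \frac{192 \left(-359\right) + \left(-419\right)^{2}}{2} = - \frac{-68928 + 175561}{2} = \left(- \frac{1}{2}\right) 106633 = - \frac{106633}{2} \approx -53317.0$)
$\frac{-199499 + 491543}{T - 486116} = \frac{-199499 + 491543}{- \frac{106633}{2} - 486116} = \frac{292044}{- \frac{1078865}{2}} = 292044 \left(- \frac{2}{1078865}\right) = - \frac{584088}{1078865}$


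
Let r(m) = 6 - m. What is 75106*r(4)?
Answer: 150212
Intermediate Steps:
75106*r(4) = 75106*(6 - 1*4) = 75106*(6 - 4) = 75106*2 = 150212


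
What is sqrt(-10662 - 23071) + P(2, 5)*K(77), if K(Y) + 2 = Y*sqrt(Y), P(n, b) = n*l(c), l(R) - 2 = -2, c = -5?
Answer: I*sqrt(33733) ≈ 183.67*I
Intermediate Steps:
l(R) = 0 (l(R) = 2 - 2 = 0)
P(n, b) = 0 (P(n, b) = n*0 = 0)
K(Y) = -2 + Y**(3/2) (K(Y) = -2 + Y*sqrt(Y) = -2 + Y**(3/2))
sqrt(-10662 - 23071) + P(2, 5)*K(77) = sqrt(-10662 - 23071) + 0*(-2 + 77**(3/2)) = sqrt(-33733) + 0*(-2 + 77*sqrt(77)) = I*sqrt(33733) + 0 = I*sqrt(33733)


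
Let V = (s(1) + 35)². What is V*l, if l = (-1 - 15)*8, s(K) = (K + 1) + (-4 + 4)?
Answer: -175232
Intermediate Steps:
s(K) = 1 + K (s(K) = (1 + K) + 0 = 1 + K)
V = 1369 (V = ((1 + 1) + 35)² = (2 + 35)² = 37² = 1369)
l = -128 (l = -16*8 = -128)
V*l = 1369*(-128) = -175232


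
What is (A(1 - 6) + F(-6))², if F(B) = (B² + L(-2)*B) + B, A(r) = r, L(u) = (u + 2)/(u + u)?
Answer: 625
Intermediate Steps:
L(u) = (2 + u)/(2*u) (L(u) = (2 + u)/((2*u)) = (2 + u)*(1/(2*u)) = (2 + u)/(2*u))
F(B) = B + B² (F(B) = (B² + ((½)*(2 - 2)/(-2))*B) + B = (B² + ((½)*(-½)*0)*B) + B = (B² + 0*B) + B = (B² + 0) + B = B² + B = B + B²)
(A(1 - 6) + F(-6))² = ((1 - 6) - 6*(1 - 6))² = (-5 - 6*(-5))² = (-5 + 30)² = 25² = 625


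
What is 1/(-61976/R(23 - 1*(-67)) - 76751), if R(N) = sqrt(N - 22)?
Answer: -1304767/99181915873 + 30988*sqrt(17)/99181915873 ≈ -1.1867e-5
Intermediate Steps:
R(N) = sqrt(-22 + N)
1/(-61976/R(23 - 1*(-67)) - 76751) = 1/(-61976/sqrt(-22 + (23 - 1*(-67))) - 76751) = 1/(-61976/sqrt(-22 + (23 + 67)) - 76751) = 1/(-61976/sqrt(-22 + 90) - 76751) = 1/(-61976*sqrt(17)/34 - 76751) = 1/(-30988*sqrt(17)/17 - 76751) = 1/(-76751 - 30988*sqrt(17)/17)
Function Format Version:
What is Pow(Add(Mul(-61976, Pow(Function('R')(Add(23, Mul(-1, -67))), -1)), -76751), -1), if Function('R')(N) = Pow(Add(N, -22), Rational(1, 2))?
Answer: Add(Rational(-1304767, 99181915873), Mul(Rational(30988, 99181915873), Pow(17, Rational(1, 2)))) ≈ -1.1867e-5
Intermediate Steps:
Function('R')(N) = Pow(Add(-22, N), Rational(1, 2))
Pow(Add(Mul(-61976, Pow(Function('R')(Add(23, Mul(-1, -67))), -1)), -76751), -1) = Pow(Add(Mul(-61976, Pow(Pow(Add(-22, Add(23, Mul(-1, -67))), Rational(1, 2)), -1)), -76751), -1) = Pow(Add(Mul(-61976, Pow(Pow(Add(-22, Add(23, 67)), Rational(1, 2)), -1)), -76751), -1) = Pow(Add(Mul(-61976, Pow(Pow(Add(-22, 90), Rational(1, 2)), -1)), -76751), -1) = Pow(Add(Mul(-61976, Pow(Pow(68, Rational(1, 2)), -1)), -76751), -1) = Pow(Add(Mul(-61976, Pow(Mul(2, Pow(17, Rational(1, 2))), -1)), -76751), -1) = Pow(Add(Mul(-61976, Mul(Rational(1, 34), Pow(17, Rational(1, 2)))), -76751), -1) = Pow(Add(Mul(Rational(-30988, 17), Pow(17, Rational(1, 2))), -76751), -1) = Pow(Add(-76751, Mul(Rational(-30988, 17), Pow(17, Rational(1, 2)))), -1)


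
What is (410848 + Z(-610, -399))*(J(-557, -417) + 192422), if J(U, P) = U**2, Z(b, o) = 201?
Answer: 206622411879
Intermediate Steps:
(410848 + Z(-610, -399))*(J(-557, -417) + 192422) = (410848 + 201)*((-557)**2 + 192422) = 411049*(310249 + 192422) = 411049*502671 = 206622411879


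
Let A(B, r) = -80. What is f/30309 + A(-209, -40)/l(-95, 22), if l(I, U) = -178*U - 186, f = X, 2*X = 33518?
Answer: 35585069/62163759 ≈ 0.57244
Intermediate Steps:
X = 16759 (X = (½)*33518 = 16759)
f = 16759
l(I, U) = -186 - 178*U
f/30309 + A(-209, -40)/l(-95, 22) = 16759/30309 - 80/(-186 - 178*22) = 16759*(1/30309) - 80/(-186 - 3916) = 16759/30309 - 80/(-4102) = 16759/30309 - 80*(-1/4102) = 16759/30309 + 40/2051 = 35585069/62163759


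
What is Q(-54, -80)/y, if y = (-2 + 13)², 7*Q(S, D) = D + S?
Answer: -134/847 ≈ -0.15821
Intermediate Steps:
Q(S, D) = D/7 + S/7 (Q(S, D) = (D + S)/7 = D/7 + S/7)
y = 121 (y = 11² = 121)
Q(-54, -80)/y = ((⅐)*(-80) + (⅐)*(-54))/121 = (-80/7 - 54/7)*(1/121) = -134/7*1/121 = -134/847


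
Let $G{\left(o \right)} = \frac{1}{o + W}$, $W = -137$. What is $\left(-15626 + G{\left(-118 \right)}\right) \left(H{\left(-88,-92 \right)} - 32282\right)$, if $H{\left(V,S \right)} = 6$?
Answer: $\frac{128607950156}{255} \approx 5.0435 \cdot 10^{8}$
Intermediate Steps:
$G{\left(o \right)} = \frac{1}{-137 + o}$ ($G{\left(o \right)} = \frac{1}{o - 137} = \frac{1}{-137 + o}$)
$\left(-15626 + G{\left(-118 \right)}\right) \left(H{\left(-88,-92 \right)} - 32282\right) = \left(-15626 + \frac{1}{-137 - 118}\right) \left(6 - 32282\right) = \left(-15626 + \frac{1}{-255}\right) \left(-32276\right) = \left(-15626 - \frac{1}{255}\right) \left(-32276\right) = \left(- \frac{3984631}{255}\right) \left(-32276\right) = \frac{128607950156}{255}$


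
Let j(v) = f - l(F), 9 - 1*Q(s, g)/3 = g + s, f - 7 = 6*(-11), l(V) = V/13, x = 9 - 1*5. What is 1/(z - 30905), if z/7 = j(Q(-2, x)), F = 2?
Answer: -13/407148 ≈ -3.1929e-5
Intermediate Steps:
x = 4 (x = 9 - 5 = 4)
l(V) = V/13 (l(V) = V*(1/13) = V/13)
f = -59 (f = 7 + 6*(-11) = 7 - 66 = -59)
Q(s, g) = 27 - 3*g - 3*s (Q(s, g) = 27 - 3*(g + s) = 27 + (-3*g - 3*s) = 27 - 3*g - 3*s)
j(v) = -769/13 (j(v) = -59 - 2/13 = -769/13)
z = -5383/13 (z = 7*(-769/13) = -5383/13 ≈ -414.08)
1/(z - 30905) = 1/(-5383/13 - 30905) = 1/(-407148/13) = -13/407148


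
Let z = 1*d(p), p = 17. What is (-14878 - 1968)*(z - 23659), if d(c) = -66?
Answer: 399671350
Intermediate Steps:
z = -66 (z = 1*(-66) = -66)
(-14878 - 1968)*(z - 23659) = (-14878 - 1968)*(-66 - 23659) = -16846*(-23725) = 399671350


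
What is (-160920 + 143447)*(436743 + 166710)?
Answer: -10544134269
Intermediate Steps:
(-160920 + 143447)*(436743 + 166710) = -17473*603453 = -10544134269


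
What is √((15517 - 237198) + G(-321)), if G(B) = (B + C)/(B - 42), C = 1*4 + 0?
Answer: I*√241409658/33 ≈ 470.83*I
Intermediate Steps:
C = 4 (C = 4 + 0 = 4)
G(B) = (4 + B)/(-42 + B) (G(B) = (B + 4)/(B - 42) = (4 + B)/(-42 + B))
√((15517 - 237198) + G(-321)) = √((15517 - 237198) + (4 - 321)/(-42 - 321)) = √(-221681 - 317/(-363)) = √(-221681 - 1/363*(-317)) = √(-221681 + 317/363) = √(-80469886/363) = I*√241409658/33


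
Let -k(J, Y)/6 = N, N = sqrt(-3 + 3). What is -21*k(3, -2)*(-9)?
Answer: 0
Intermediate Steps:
N = 0 (N = sqrt(0) = 0)
k(J, Y) = 0 (k(J, Y) = -6*0 = 0)
-21*k(3, -2)*(-9) = -21*0*(-9) = 0*(-9) = 0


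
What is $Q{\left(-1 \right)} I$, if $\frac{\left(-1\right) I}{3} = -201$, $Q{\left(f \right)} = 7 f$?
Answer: $-4221$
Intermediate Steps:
$I = 603$ ($I = \left(-3\right) \left(-201\right) = 603$)
$Q{\left(-1 \right)} I = 7 \left(-1\right) 603 = \left(-7\right) 603 = -4221$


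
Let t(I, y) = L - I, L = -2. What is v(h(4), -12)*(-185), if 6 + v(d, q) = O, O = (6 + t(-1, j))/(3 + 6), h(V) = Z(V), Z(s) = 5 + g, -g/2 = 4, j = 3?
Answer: 9065/9 ≈ 1007.2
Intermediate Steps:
g = -8 (g = -2*4 = -8)
Z(s) = -3 (Z(s) = 5 - 8 = -3)
t(I, y) = -2 - I
h(V) = -3
O = 5/9 (O = (6 + (-2 - 1*(-1)))/(3 + 6) = (6 + (-2 + 1))/9 = (6 - 1)*(⅑) = 5*(⅑) = 5/9 ≈ 0.55556)
v(d, q) = -49/9 (v(d, q) = -6 + 5/9 = -49/9)
v(h(4), -12)*(-185) = -49/9*(-185) = 9065/9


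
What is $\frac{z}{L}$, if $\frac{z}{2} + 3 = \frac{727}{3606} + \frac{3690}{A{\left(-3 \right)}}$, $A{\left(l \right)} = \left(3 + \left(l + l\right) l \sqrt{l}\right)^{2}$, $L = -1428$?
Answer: $\frac{121092 \sqrt{3} + 2558197 i}{2574684 \left(12 \sqrt{3} + 107 i\right)} \approx 0.0090908 + 0.0010046 i$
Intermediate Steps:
$A{\left(l \right)} = \left(3 + 2 l^{\frac{5}{2}}\right)^{2}$ ($A{\left(l \right)} = \left(3 + 2 l l \sqrt{l}\right)^{2} = \left(3 + 2 l^{2} \sqrt{l}\right)^{2} = \left(3 + 2 l^{\frac{5}{2}}\right)^{2}$)
$z = - \frac{10091}{1803} + \frac{7380}{\left(3 + 18 i \sqrt{3}\right)^{2}}$ ($z = -6 + 2 \left(\frac{727}{3606} + \frac{3690}{\left(3 + 2 \left(-3\right)^{\frac{5}{2}}\right)^{2}}\right) = -6 + 2 \left(727 \cdot \frac{1}{3606} + \frac{3690}{\left(3 + 2 \cdot 9 i \sqrt{3}\right)^{2}}\right) = -6 + 2 \left(\frac{727}{3606} + \frac{3690}{\left(3 + 18 i \sqrt{3}\right)^{2}}\right) = -6 + \left(\frac{727}{1803} + \frac{7380}{\left(3 + 18 i \sqrt{3}\right)^{2}}\right) = - \frac{10091}{1803} + \frac{7380}{\left(3 + 18 i \sqrt{3}\right)^{2}} \approx -12.982 - 1.4345 i$)
$\frac{z}{L} = \frac{\frac{1}{1803} \frac{1}{12 \sqrt{3} + 107 i} \left(- 2558197 i - 121092 \sqrt{3}\right)}{-1428} = \frac{- 2558197 i - 121092 \sqrt{3}}{1803 \left(12 \sqrt{3} + 107 i\right)} \left(- \frac{1}{1428}\right) = - \frac{- 2558197 i - 121092 \sqrt{3}}{2574684 \left(12 \sqrt{3} + 107 i\right)}$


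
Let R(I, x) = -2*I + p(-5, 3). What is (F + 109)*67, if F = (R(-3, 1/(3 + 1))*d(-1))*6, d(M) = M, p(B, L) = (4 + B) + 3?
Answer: 4087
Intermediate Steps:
p(B, L) = 7 + B
R(I, x) = 2 - 2*I (R(I, x) = -2*I + (7 - 5) = -2*I + 2 = 2 - 2*I)
F = -48 (F = ((2 - 2*(-3))*(-1))*6 = ((2 + 6)*(-1))*6 = (8*(-1))*6 = -8*6 = -48)
(F + 109)*67 = (-48 + 109)*67 = 61*67 = 4087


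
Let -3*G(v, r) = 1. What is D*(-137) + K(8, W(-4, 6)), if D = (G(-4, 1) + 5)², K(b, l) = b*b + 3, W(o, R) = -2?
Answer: -26249/9 ≈ -2916.6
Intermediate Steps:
G(v, r) = -⅓ (G(v, r) = -⅓*1 = -⅓)
K(b, l) = 3 + b² (K(b, l) = b² + 3 = 3 + b²)
D = 196/9 (D = (-⅓ + 5)² = (14/3)² = 196/9 ≈ 21.778)
D*(-137) + K(8, W(-4, 6)) = (196/9)*(-137) + (3 + 8²) = -26852/9 + (3 + 64) = -26852/9 + 67 = -26249/9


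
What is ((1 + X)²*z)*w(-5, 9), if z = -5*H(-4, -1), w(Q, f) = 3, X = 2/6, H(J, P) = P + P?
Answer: 160/3 ≈ 53.333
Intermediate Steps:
H(J, P) = 2*P
X = ⅓ (X = 2*(⅙) = ⅓ ≈ 0.33333)
z = 10 (z = -10*(-1) = -5*(-2) = 10)
((1 + X)²*z)*w(-5, 9) = ((1 + ⅓)²*10)*3 = ((4/3)²*10)*3 = ((16/9)*10)*3 = (160/9)*3 = 160/3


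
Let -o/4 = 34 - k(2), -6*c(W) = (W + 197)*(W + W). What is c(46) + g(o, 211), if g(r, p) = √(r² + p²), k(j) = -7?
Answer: -3726 + √71417 ≈ -3458.8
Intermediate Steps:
c(W) = -W*(197 + W)/3 (c(W) = -(W + 197)*(W + W)/6 = -(197 + W)*2*W/6 = -W*(197 + W)/3)
o = -164 (o = -4*(34 - 1*(-7)) = -4*(34 + 7) = -4*41 = -164)
g(r, p) = √(p² + r²)
c(46) + g(o, 211) = -⅓*46*(197 + 46) + √(211² + (-164)²) = -⅓*46*243 + √(44521 + 26896) = -3726 + √71417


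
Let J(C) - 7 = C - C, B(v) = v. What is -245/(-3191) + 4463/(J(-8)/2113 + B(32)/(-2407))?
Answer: -72431787627188/161997497 ≈ -4.4712e+5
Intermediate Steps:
J(C) = 7 (J(C) = 7 + (C - C) = 7 + 0 = 7)
-245/(-3191) + 4463/(J(-8)/2113 + B(32)/(-2407)) = -245/(-3191) + 4463/(7/2113 + 32/(-2407)) = -245*(-1/3191) + 4463/(7*(1/2113) + 32*(-1/2407)) = 245/3191 + 4463/(7/2113 - 32/2407) = 245/3191 + 4463/(-50767/5085991) = 245/3191 + 4463*(-5085991/50767) = 245/3191 - 22698777833/50767 = -72431787627188/161997497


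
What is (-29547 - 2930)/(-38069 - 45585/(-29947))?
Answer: 972588719/1140006758 ≈ 0.85314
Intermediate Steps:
(-29547 - 2930)/(-38069 - 45585/(-29947)) = -32477/(-38069 - 45585*(-1/29947)) = -32477/(-38069 + 45585/29947) = -32477/(-1140006758/29947) = -32477*(-29947/1140006758) = 972588719/1140006758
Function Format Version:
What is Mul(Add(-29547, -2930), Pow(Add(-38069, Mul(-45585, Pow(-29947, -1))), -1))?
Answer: Rational(972588719, 1140006758) ≈ 0.85314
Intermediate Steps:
Mul(Add(-29547, -2930), Pow(Add(-38069, Mul(-45585, Pow(-29947, -1))), -1)) = Mul(-32477, Pow(Add(-38069, Mul(-45585, Rational(-1, 29947))), -1)) = Mul(-32477, Pow(Add(-38069, Rational(45585, 29947)), -1)) = Mul(-32477, Pow(Rational(-1140006758, 29947), -1)) = Mul(-32477, Rational(-29947, 1140006758)) = Rational(972588719, 1140006758)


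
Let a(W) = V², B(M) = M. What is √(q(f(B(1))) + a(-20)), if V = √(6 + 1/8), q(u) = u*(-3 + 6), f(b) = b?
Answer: √146/4 ≈ 3.0208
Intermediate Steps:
q(u) = 3*u (q(u) = u*3 = 3*u)
V = 7*√2/4 (V = √(6 + ⅛) = √(49/8) = 7*√2/4 ≈ 2.4749)
a(W) = 49/8 (a(W) = (7*√2/4)² = 49/8)
√(q(f(B(1))) + a(-20)) = √(3*1 + 49/8) = √(3 + 49/8) = √(73/8) = √146/4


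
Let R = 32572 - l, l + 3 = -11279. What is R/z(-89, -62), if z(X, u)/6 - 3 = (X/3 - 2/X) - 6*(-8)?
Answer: 1951503/5702 ≈ 342.25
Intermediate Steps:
l = -11282 (l = -3 - 11279 = -11282)
z(X, u) = 306 - 12/X + 2*X (z(X, u) = 18 + 6*((X/3 - 2/X) - 6*(-8)) = 18 + 6*((X*(⅓) - 2/X) + 48) = 18 + 6*((X/3 - 2/X) + 48) = 18 + 6*((-2/X + X/3) + 48) = 18 + 6*(48 - 2/X + X/3) = 18 + (288 - 12/X + 2*X) = 306 - 12/X + 2*X)
R = 43854 (R = 32572 - 1*(-11282) = 32572 + 11282 = 43854)
R/z(-89, -62) = 43854/(306 - 12/(-89) + 2*(-89)) = 43854/(306 - 12*(-1/89) - 178) = 43854/(306 + 12/89 - 178) = 43854/(11404/89) = 43854*(89/11404) = 1951503/5702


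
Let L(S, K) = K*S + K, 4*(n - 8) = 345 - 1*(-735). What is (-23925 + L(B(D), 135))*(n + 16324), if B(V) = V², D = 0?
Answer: -394961580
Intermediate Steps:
n = 278 (n = 8 + (345 - 1*(-735))/4 = 8 + (345 + 735)/4 = 8 + (¼)*1080 = 8 + 270 = 278)
L(S, K) = K + K*S
(-23925 + L(B(D), 135))*(n + 16324) = (-23925 + 135*(1 + 0²))*(278 + 16324) = (-23925 + 135*(1 + 0))*16602 = (-23925 + 135*1)*16602 = (-23925 + 135)*16602 = -23790*16602 = -394961580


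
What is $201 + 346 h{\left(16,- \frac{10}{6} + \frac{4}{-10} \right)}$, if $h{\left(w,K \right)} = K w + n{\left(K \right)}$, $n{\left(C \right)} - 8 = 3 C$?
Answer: $- \frac{159259}{15} \approx -10617.0$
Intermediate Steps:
$n{\left(C \right)} = 8 + 3 C$
$h{\left(w,K \right)} = 8 + 3 K + K w$ ($h{\left(w,K \right)} = K w + \left(8 + 3 K\right) = 8 + 3 K + K w$)
$201 + 346 h{\left(16,- \frac{10}{6} + \frac{4}{-10} \right)} = 201 + 346 \left(8 + 3 \left(- \frac{10}{6} + \frac{4}{-10}\right) + \left(- \frac{10}{6} + \frac{4}{-10}\right) 16\right) = 201 + 346 \left(8 + 3 \left(\left(-10\right) \frac{1}{6} + 4 \left(- \frac{1}{10}\right)\right) + \left(\left(-10\right) \frac{1}{6} + 4 \left(- \frac{1}{10}\right)\right) 16\right) = 201 + 346 \left(8 + 3 \left(- \frac{5}{3} - \frac{2}{5}\right) + \left(- \frac{5}{3} - \frac{2}{5}\right) 16\right) = 201 + 346 \left(8 + 3 \left(- \frac{31}{15}\right) - \frac{496}{15}\right) = 201 + 346 \left(8 - \frac{31}{5} - \frac{496}{15}\right) = 201 + 346 \left(- \frac{469}{15}\right) = 201 - \frac{162274}{15} = - \frac{159259}{15}$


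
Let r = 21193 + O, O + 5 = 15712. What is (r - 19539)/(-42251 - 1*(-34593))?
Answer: -17361/7658 ≈ -2.2670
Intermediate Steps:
O = 15707 (O = -5 + 15712 = 15707)
r = 36900 (r = 21193 + 15707 = 36900)
(r - 19539)/(-42251 - 1*(-34593)) = (36900 - 19539)/(-42251 - 1*(-34593)) = 17361/(-42251 + 34593) = 17361/(-7658) = 17361*(-1/7658) = -17361/7658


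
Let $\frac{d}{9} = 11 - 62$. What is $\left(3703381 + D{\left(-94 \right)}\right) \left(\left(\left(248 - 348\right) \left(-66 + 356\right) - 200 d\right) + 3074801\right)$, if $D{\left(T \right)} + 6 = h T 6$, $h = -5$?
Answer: $11628561138195$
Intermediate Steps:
$d = -459$ ($d = 9 \left(11 - 62\right) = 9 \left(-51\right) = -459$)
$D{\left(T \right)} = -6 - 30 T$ ($D{\left(T \right)} = -6 + - 5 T 6 = -6 - 30 T$)
$\left(3703381 + D{\left(-94 \right)}\right) \left(\left(\left(248 - 348\right) \left(-66 + 356\right) - 200 d\right) + 3074801\right) = \left(3703381 - -2814\right) \left(\left(\left(248 - 348\right) \left(-66 + 356\right) - -91800\right) + 3074801\right) = \left(3703381 + \left(-6 + 2820\right)\right) \left(\left(\left(-100\right) 290 + 91800\right) + 3074801\right) = \left(3703381 + 2814\right) \left(\left(-29000 + 91800\right) + 3074801\right) = 3706195 \left(62800 + 3074801\right) = 3706195 \cdot 3137601 = 11628561138195$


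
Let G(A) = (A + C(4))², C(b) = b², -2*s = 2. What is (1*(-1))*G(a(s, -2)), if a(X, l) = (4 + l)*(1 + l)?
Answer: -196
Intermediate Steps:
s = -1 (s = -½*2 = -1)
a(X, l) = (1 + l)*(4 + l)
G(A) = (16 + A)² (G(A) = (A + 4²)² = (A + 16)² = (16 + A)²)
(1*(-1))*G(a(s, -2)) = (1*(-1))*(16 + (4 + (-2)² + 5*(-2)))² = -(16 + (4 + 4 - 10))² = -(16 - 2)² = -1*14² = -1*196 = -196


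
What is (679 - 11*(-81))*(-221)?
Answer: -346970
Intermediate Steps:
(679 - 11*(-81))*(-221) = (679 + 891)*(-221) = 1570*(-221) = -346970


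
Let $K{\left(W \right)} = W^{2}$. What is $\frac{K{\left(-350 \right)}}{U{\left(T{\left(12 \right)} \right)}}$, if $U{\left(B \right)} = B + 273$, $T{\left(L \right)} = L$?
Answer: $\frac{24500}{57} \approx 429.82$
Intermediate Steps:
$U{\left(B \right)} = 273 + B$
$\frac{K{\left(-350 \right)}}{U{\left(T{\left(12 \right)} \right)}} = \frac{\left(-350\right)^{2}}{273 + 12} = \frac{122500}{285} = 122500 \cdot \frac{1}{285} = \frac{24500}{57}$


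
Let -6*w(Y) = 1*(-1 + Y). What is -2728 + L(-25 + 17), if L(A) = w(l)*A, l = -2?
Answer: -2732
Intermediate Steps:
w(Y) = 1/6 - Y/6 (w(Y) = -(-1 + Y)/6 = 1/6 - Y/6)
L(A) = A/2 (L(A) = (1/6 - 1/6*(-2))*A = (1/6 + 1/3)*A = A/2)
-2728 + L(-25 + 17) = -2728 + (-25 + 17)/2 = -2728 + (1/2)*(-8) = -2728 - 4 = -2732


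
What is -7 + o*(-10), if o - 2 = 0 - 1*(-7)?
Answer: -97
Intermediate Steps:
o = 9 (o = 2 + (0 - 1*(-7)) = 2 + (0 + 7) = 2 + 7 = 9)
-7 + o*(-10) = -7 + 9*(-10) = -7 - 90 = -97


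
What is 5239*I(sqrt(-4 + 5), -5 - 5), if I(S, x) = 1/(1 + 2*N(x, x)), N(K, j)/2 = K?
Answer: -403/3 ≈ -134.33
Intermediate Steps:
N(K, j) = 2*K
I(S, x) = 1/(1 + 4*x) (I(S, x) = 1/(1 + 2*(2*x)) = 1/(1 + 4*x))
5239*I(sqrt(-4 + 5), -5 - 5) = 5239/(1 + 4*(-5 - 5)) = 5239/(1 + 4*(-10)) = 5239/(1 - 40) = 5239/(-39) = 5239*(-1/39) = -403/3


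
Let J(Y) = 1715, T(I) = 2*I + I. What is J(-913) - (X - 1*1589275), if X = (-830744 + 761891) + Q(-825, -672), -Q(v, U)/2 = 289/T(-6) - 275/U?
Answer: 1673090201/1008 ≈ 1.6598e+6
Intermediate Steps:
T(I) = 3*I
Q(v, U) = 289/9 + 550/U (Q(v, U) = -2*(289/((3*(-6))) - 275/U) = -2*(289/(-18) - 275/U) = -2*(289*(-1/18) - 275/U) = -2*(-289/18 - 275/U) = 289/9 + 550/U)
X = -69372281/1008 (X = (-830744 + 761891) + (289/9 + 550/(-672)) = -68853 + (289/9 + 550*(-1/672)) = -68853 + (289/9 - 275/336) = -68853 + 31543/1008 = -69372281/1008 ≈ -68822.)
J(-913) - (X - 1*1589275) = 1715 - (-69372281/1008 - 1*1589275) = 1715 - (-69372281/1008 - 1589275) = 1715 - 1*(-1671361481/1008) = 1715 + 1671361481/1008 = 1673090201/1008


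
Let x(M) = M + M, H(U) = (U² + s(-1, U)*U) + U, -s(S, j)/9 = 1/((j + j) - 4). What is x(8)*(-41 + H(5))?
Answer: -296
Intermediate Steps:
s(S, j) = -9/(-4 + 2*j) (s(S, j) = -9/((j + j) - 4) = -9/(2*j - 4) = -9/(-4 + 2*j))
H(U) = U + U² - 9*U/(-4 + 2*U) (H(U) = (U² + (-9/(-4 + 2*U))*U) + U = (U² - 9*U/(-4 + 2*U)) + U = U + U² - 9*U/(-4 + 2*U))
x(M) = 2*M
x(8)*(-41 + H(5)) = (2*8)*(-41 + (½)*5*(-9 + 2*(1 + 5)*(-2 + 5))/(-2 + 5)) = 16*(-41 + (½)*5*(-9 + 2*6*3)/3) = 16*(-41 + (½)*5*(⅓)*(-9 + 36)) = 16*(-41 + (½)*5*(⅓)*27) = 16*(-41 + 45/2) = 16*(-37/2) = -296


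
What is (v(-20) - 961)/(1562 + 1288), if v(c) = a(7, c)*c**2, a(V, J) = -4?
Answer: -2561/2850 ≈ -0.89860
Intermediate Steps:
v(c) = -4*c**2
(v(-20) - 961)/(1562 + 1288) = (-4*(-20)**2 - 961)/(1562 + 1288) = (-4*400 - 961)/2850 = (-1600 - 961)*(1/2850) = -2561*1/2850 = -2561/2850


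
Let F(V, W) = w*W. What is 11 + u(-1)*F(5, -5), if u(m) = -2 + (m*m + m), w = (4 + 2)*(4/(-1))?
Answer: -229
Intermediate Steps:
w = -24 (w = 6*(4*(-1)) = 6*(-4) = -24)
F(V, W) = -24*W
u(m) = -2 + m + m**2 (u(m) = -2 + (m**2 + m) = -2 + (m + m**2) = -2 + m + m**2)
11 + u(-1)*F(5, -5) = 11 + (-2 - 1 + (-1)**2)*(-24*(-5)) = 11 + (-2 - 1 + 1)*120 = 11 - 2*120 = 11 - 240 = -229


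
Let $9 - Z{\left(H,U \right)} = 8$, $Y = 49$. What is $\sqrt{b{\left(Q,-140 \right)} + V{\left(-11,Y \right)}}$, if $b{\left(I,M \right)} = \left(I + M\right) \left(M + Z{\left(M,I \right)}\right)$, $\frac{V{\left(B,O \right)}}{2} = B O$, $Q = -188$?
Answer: $3 \sqrt{4946} \approx 210.98$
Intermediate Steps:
$Z{\left(H,U \right)} = 1$ ($Z{\left(H,U \right)} = 9 - 8 = 1$)
$V{\left(B,O \right)} = 2 B O$
$b{\left(I,M \right)} = \left(1 + M\right) \left(I + M\right)$ ($b{\left(I,M \right)} = \left(I + M\right) \left(M + 1\right) = \left(I + M\right) \left(1 + M\right) = \left(1 + M\right) \left(I + M\right)$)
$\sqrt{b{\left(Q,-140 \right)} + V{\left(-11,Y \right)}} = \sqrt{\left(-188 - 140 + \left(-140\right)^{2} - -26320\right) + 2 \left(-11\right) 49} = \sqrt{\left(-188 - 140 + 19600 + 26320\right) - 1078} = \sqrt{45592 - 1078} = \sqrt{44514} = 3 \sqrt{4946}$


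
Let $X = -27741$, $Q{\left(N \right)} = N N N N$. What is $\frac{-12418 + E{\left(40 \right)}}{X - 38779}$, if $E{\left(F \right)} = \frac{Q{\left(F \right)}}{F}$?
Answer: $- \frac{25791}{33260} \approx -0.77544$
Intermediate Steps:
$Q{\left(N \right)} = N^{4}$ ($Q{\left(N \right)} = N^{2} N N = N^{3} N = N^{4}$)
$E{\left(F \right)} = F^{3}$ ($E{\left(F \right)} = \frac{F^{4}}{F} = F^{3}$)
$\frac{-12418 + E{\left(40 \right)}}{X - 38779} = \frac{-12418 + 40^{3}}{-27741 - 38779} = \frac{-12418 + 64000}{-66520} = 51582 \left(- \frac{1}{66520}\right) = - \frac{25791}{33260}$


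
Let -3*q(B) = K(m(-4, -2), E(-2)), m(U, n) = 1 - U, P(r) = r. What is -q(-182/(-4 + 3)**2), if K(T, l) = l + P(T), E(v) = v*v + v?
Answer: 7/3 ≈ 2.3333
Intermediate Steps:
E(v) = v + v**2 (E(v) = v**2 + v = v + v**2)
K(T, l) = T + l (K(T, l) = l + T = T + l)
q(B) = -7/3 (q(B) = -((1 - 1*(-4)) - 2*(1 - 2))/3 = -((1 + 4) - 2*(-1))/3 = -(5 + 2)/3 = -1/3*7 = -7/3)
-q(-182/(-4 + 3)**2) = -1*(-7/3) = 7/3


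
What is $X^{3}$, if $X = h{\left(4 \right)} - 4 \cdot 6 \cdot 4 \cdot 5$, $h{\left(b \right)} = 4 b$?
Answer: $-99897344$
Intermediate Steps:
$X = -464$ ($X = 4 \cdot 4 - 4 \cdot 6 \cdot 4 \cdot 5 = 16 - 4 \cdot 24 \cdot 5 = 16 - 480 = -464$)
$X^{3} = \left(-464\right)^{3} = -99897344$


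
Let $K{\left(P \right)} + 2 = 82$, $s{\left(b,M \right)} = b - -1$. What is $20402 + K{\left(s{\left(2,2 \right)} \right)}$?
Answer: $20482$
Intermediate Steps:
$s{\left(b,M \right)} = 1 + b$ ($s{\left(b,M \right)} = b + 1 = 1 + b$)
$K{\left(P \right)} = 80$ ($K{\left(P \right)} = -2 + 82 = 80$)
$20402 + K{\left(s{\left(2,2 \right)} \right)} = 20402 + 80 = 20482$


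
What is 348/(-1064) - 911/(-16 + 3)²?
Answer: -257029/44954 ≈ -5.7176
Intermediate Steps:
348/(-1064) - 911/(-16 + 3)² = 348*(-1/1064) - 911/((-13)²) = -87/266 - 911/169 = -257029/44954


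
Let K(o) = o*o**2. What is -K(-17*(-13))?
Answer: -10793861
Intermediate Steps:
K(o) = o**3
-K(-17*(-13)) = -(-17*(-13))**3 = -1*221**3 = -1*10793861 = -10793861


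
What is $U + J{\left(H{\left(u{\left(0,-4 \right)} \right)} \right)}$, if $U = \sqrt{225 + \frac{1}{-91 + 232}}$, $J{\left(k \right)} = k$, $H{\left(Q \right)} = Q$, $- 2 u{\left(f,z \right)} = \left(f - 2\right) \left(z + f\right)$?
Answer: $-4 + \frac{\sqrt{4473366}}{141} \approx 11.0$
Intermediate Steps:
$u{\left(f,z \right)} = - \frac{\left(-2 + f\right) \left(f + z\right)}{2}$ ($u{\left(f,z \right)} = - \frac{\left(f - 2\right) \left(z + f\right)}{2} = - \frac{\left(-2 + f\right) \left(f + z\right)}{2}$)
$U = \frac{\sqrt{4473366}}{141}$ ($U = \sqrt{225 + \frac{1}{141}} = \sqrt{\frac{31726}{141}} = \frac{\sqrt{4473366}}{141} \approx 15.0$)
$U + J{\left(H{\left(u{\left(0,-4 \right)} \right)} \right)} = \frac{\sqrt{4473366}}{141} - \left(4 + 0\right) = \frac{\sqrt{4473366}}{141} + \left(0 - 4 - 0 + 0\right) = \frac{\sqrt{4473366}}{141} + \left(0 - 4 + 0 + 0\right) = \frac{\sqrt{4473366}}{141} - 4 = -4 + \frac{\sqrt{4473366}}{141}$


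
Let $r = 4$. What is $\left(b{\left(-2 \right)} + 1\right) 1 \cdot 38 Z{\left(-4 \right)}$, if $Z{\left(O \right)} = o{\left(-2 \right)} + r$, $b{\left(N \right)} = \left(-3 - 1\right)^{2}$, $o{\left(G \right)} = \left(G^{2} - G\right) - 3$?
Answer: $4522$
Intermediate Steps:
$o{\left(G \right)} = -3 + G^{2} - G$
$b{\left(N \right)} = 16$ ($b{\left(N \right)} = \left(-4\right)^{2} = 16$)
$Z{\left(O \right)} = 7$ ($Z{\left(O \right)} = \left(-3 + \left(-2\right)^{2} - -2\right) + 4 = \left(-3 + 4 + 2\right) + 4 = 3 + 4 = 7$)
$\left(b{\left(-2 \right)} + 1\right) 1 \cdot 38 Z{\left(-4 \right)} = \left(16 + 1\right) 1 \cdot 38 \cdot 7 = 17 \cdot 1 \cdot 38 \cdot 7 = 17 \cdot 38 \cdot 7 = 646 \cdot 7 = 4522$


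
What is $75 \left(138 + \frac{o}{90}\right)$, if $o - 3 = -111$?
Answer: $10260$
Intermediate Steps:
$o = -108$ ($o = 3 - 111 = -108$)
$75 \left(138 + \frac{o}{90}\right) = 75 \left(138 - \frac{108}{90}\right) = 75 \left(138 - \frac{6}{5}\right) = 75 \cdot \frac{684}{5} = 10260$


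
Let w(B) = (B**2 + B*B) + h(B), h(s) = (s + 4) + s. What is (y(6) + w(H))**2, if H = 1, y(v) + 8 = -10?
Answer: 100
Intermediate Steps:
y(v) = -18 (y(v) = -8 - 10 = -18)
h(s) = 4 + 2*s (h(s) = (4 + s) + s = 4 + 2*s)
w(B) = 4 + 2*B + 2*B**2 (w(B) = (B**2 + B*B) + (4 + 2*B) = (B**2 + B**2) + (4 + 2*B) = 2*B**2 + (4 + 2*B) = 4 + 2*B + 2*B**2)
(y(6) + w(H))**2 = (-18 + (4 + 2*1 + 2*1**2))**2 = (-18 + (4 + 2 + 2*1))**2 = (-18 + (4 + 2 + 2))**2 = (-18 + 8)**2 = (-10)**2 = 100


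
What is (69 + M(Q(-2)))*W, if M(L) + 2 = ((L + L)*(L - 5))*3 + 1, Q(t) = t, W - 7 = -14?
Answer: -1064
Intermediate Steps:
W = -7 (W = 7 - 14 = -7)
M(L) = -1 + 6*L*(-5 + L) (M(L) = -2 + (((L + L)*(L - 5))*3 + 1) = -2 + (((2*L)*(-5 + L))*3 + 1) = -2 + ((2*L*(-5 + L))*3 + 1) = -2 + (6*L*(-5 + L) + 1) = -2 + (1 + 6*L*(-5 + L)) = -1 + 6*L*(-5 + L))
(69 + M(Q(-2)))*W = (69 + (-1 - 30*(-2) + 6*(-2)²))*(-7) = (69 + (-1 + 60 + 6*4))*(-7) = (69 + (-1 + 60 + 24))*(-7) = (69 + 83)*(-7) = 152*(-7) = -1064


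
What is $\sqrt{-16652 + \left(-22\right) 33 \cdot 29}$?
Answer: $i \sqrt{37706} \approx 194.18 i$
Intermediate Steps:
$\sqrt{-16652 + \left(-22\right) 33 \cdot 29} = \sqrt{-16652 - 21054} = \sqrt{-37706} = i \sqrt{37706}$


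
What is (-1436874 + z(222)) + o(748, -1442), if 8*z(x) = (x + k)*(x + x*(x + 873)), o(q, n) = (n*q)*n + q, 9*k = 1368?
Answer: 1565302982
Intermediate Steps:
k = 152 (k = (⅑)*1368 = 152)
o(q, n) = q + q*n² (o(q, n) = q*n² + q = q + q*n²)
z(x) = (152 + x)*(x + x*(873 + x))/8 (z(x) = ((x + 152)*(x + x*(x + 873)))/8 = ((152 + x)*(x + x*(873 + x)))/8 = (152 + x)*(x + x*(873 + x))/8)
(-1436874 + z(222)) + o(748, -1442) = (-1436874 + (⅛)*222*(132848 + 222² + 1026*222)) + 748*(1 + (-1442)²) = (-1436874 + (⅛)*222*(132848 + 49284 + 227772)) + 748*(1 + 2079364) = (-1436874 + (⅛)*222*409904) + 748*2079365 = (-1436874 + 11374836) + 1555365020 = 9937962 + 1555365020 = 1565302982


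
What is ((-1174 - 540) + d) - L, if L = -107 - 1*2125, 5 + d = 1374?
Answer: 1887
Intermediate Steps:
d = 1369 (d = -5 + 1374 = 1369)
L = -2232 (L = -107 - 2125 = -2232)
((-1174 - 540) + d) - L = ((-1174 - 540) + 1369) - 1*(-2232) = (-1714 + 1369) + 2232 = -345 + 2232 = 1887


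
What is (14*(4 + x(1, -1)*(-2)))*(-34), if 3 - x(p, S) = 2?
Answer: -952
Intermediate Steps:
x(p, S) = 1 (x(p, S) = 3 - 1*2 = 3 - 2 = 1)
(14*(4 + x(1, -1)*(-2)))*(-34) = (14*(4 + 1*(-2)))*(-34) = (14*(4 - 2))*(-34) = (14*2)*(-34) = 28*(-34) = -952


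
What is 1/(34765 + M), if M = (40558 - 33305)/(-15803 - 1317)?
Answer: 17120/595169547 ≈ 2.8765e-5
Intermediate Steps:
M = -7253/17120 (M = 7253/(-17120) = 7253*(-1/17120) = -7253/17120 ≈ -0.42366)
1/(34765 + M) = 1/(34765 - 7253/17120) = 1/(595169547/17120) = 17120/595169547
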